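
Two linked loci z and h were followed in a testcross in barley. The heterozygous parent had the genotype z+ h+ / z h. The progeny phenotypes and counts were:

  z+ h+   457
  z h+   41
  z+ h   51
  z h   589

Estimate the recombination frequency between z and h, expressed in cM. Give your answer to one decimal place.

8.1 cM

The recombinant classes are z+ h and z h+: 51 + 41 = 92.
Recombination frequency = 92/1138 = 0.0808 ≈ 8.1%, i.e. 8.1 cM.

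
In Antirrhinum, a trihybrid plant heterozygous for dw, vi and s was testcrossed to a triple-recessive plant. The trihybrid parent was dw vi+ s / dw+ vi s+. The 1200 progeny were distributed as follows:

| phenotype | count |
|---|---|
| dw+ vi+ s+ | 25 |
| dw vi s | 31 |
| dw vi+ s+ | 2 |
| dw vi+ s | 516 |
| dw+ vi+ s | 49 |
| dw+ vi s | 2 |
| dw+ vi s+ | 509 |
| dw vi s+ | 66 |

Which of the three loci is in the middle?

s

The two rarest classes, dw vi+ s+ and dw+ vi s, are the double crossovers. Comparing them with the parentals, only the s allele has switched, so s is the middle locus and the order is dw – s – vi.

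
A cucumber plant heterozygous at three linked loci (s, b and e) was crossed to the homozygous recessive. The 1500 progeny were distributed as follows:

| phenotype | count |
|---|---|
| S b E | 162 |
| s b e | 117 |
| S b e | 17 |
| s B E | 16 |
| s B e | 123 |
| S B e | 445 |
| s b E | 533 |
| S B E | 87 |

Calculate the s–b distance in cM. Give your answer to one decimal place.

21.2 cM

The two most frequent reciprocal classes, s b E and S B e, are the parental types, so the F1 was s b E / S B e.
The two rarest classes, s B E and S b e, are the double crossovers. Comparing them with the parentals, only the b allele has switched, so b is the middle locus and the order is e – b – s.
Crossovers in the b–s interval produce the single-crossover classes S b E and s B e (162 + 123 = 285) plus the double crossovers (33).
RF(b–s) = (285 + 33) / 1500 = 318/1500 = 0.2120 → 21.2 cM.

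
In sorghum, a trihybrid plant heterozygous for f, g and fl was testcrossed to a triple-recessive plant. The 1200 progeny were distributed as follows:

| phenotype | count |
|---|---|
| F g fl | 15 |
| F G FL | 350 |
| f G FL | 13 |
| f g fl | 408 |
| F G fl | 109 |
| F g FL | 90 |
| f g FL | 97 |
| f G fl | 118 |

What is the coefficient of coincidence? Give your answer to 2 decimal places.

The two most frequent reciprocal classes, f g fl and F G FL, are the parental types, so the F1 was f g fl / F G FL.
The two rarest classes, F g fl and f G FL, are the double crossovers. Comparing them with the parentals, only the f allele has switched, so f is the middle locus and the order is g – f – fl.
g–f: (208 + 28)/1200 = 0.1967; f–fl: (206 + 28)/1200 = 0.1950.
Expected DCO frequency = 0.1967 × 0.1950 ≈ 0.03836; observed = 28/1200 ≈ 0.02333.
Coefficient of coincidence = 0.02333/0.03836 ≈ 0.61.

0.61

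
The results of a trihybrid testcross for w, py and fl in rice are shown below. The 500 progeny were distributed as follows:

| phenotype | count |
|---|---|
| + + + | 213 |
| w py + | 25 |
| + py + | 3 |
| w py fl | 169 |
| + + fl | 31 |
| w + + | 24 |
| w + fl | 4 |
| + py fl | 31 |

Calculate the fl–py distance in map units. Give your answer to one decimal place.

The two most frequent reciprocal classes, w py fl and + + +, are the parental types, so the F1 was w py fl / + + +.
The two rarest classes, w + fl and + py +, are the double crossovers. Comparing them with the parentals, only the py allele has switched, so py is the middle locus and the order is fl – py – w.
Crossovers in the fl–py interval produce the single-crossover classes w py + and + + fl (25 + 31 = 56) plus the double crossovers (7).
RF(fl–py) = (56 + 7) / 500 = 63/500 = 0.1260 → 12.6 map units.

12.6 map units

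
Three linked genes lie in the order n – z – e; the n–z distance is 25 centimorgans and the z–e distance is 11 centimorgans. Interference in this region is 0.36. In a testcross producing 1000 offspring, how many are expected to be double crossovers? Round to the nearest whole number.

18

Map distances give recombination frequencies of 0.250 and 0.110 for the two intervals.
With interference 0.36 (so coincidence = 0.64), expected double-crossover frequency = 0.250 × 0.110 × 0.64 = 0.01760.
Expected number = 0.01760 × 1000 = 17.60 ≈ 18.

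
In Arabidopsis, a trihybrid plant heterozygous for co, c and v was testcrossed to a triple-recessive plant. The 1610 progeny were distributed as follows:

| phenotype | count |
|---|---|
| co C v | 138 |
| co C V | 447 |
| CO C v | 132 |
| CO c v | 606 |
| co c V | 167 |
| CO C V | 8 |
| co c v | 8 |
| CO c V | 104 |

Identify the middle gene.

The two most frequent reciprocal classes, co C V and CO c v, are the parental types, so the F1 was co C V / CO c v.
The two rarest classes, CO C V and co c v, are the double crossovers. Comparing them with the parentals, only the co allele has switched, so co is the middle locus and the order is c – co – v.

co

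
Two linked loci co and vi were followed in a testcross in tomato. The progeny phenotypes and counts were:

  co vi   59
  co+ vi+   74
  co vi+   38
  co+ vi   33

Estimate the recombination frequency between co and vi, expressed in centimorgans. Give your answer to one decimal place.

The two most frequent classes, co+ vi+ (74) and co vi (59), are the parental types, so the F1 was co+ vi+ / co vi.
The recombinant classes are co+ vi and co vi+: 33 + 38 = 71.
Recombination frequency = 71/204 = 0.3480 ≈ 34.8%, i.e. 34.8 centimorgans.

34.8 centimorgans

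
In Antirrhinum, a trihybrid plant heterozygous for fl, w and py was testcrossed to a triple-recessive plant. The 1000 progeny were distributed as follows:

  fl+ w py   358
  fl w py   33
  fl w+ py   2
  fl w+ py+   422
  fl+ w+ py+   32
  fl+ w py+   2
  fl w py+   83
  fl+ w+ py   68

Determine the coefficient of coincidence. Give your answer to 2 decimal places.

0.37

The two most frequent reciprocal classes, fl w+ py+ and fl+ w py, are the parental types, so the F1 was fl w+ py+ / fl+ w py.
The two rarest classes, fl w+ py and fl+ w py+, are the double crossovers. Comparing them with the parentals, only the py allele has switched, so py is the middle locus and the order is fl – py – w.
fl–py: (65 + 4)/1000 = 0.0690; py–w: (151 + 4)/1000 = 0.1550.
Expected DCO frequency = 0.0690 × 0.1550 ≈ 0.01070; observed = 4/1000 ≈ 0.00400.
Coefficient of coincidence = 0.00400/0.01070 ≈ 0.37.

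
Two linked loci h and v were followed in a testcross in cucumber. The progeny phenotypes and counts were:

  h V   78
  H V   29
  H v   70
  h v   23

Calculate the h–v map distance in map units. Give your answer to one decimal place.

The two most frequent classes, H v (70) and h V (78), are the parental types, so the F1 was H v / h V.
The recombinant classes are H V and h v: 29 + 23 = 52.
Recombination frequency = 52/200 = 0.2600 ≈ 26.0%, i.e. 26.0 map units.

26.0 map units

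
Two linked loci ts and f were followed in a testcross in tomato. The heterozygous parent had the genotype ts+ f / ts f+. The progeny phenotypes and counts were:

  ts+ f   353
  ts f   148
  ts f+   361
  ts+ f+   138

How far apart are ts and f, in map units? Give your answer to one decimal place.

28.6 map units

The recombinant classes are ts+ f+ and ts f: 138 + 148 = 286.
Recombination frequency = 286/1000 = 0.2860 ≈ 28.6%, i.e. 28.6 map units.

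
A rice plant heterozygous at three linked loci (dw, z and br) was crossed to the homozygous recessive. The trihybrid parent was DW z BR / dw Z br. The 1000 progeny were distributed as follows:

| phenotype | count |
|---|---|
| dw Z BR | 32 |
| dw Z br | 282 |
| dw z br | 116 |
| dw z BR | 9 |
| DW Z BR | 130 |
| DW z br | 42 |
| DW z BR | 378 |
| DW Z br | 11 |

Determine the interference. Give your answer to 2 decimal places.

The two rarest classes, dw z BR and DW Z br, are the double crossovers. Comparing them with the parentals, only the dw allele has switched, so dw is the middle locus and the order is z – dw – br.
z–dw: (246 + 20)/1000 = 0.2660; dw–br: (74 + 20)/1000 = 0.0940.
Expected DCO frequency = 0.2660 × 0.0940 ≈ 0.02500; observed = 20/1000 ≈ 0.02000.
Coefficient of coincidence = 0.02000/0.02500 ≈ 0.80; interference = 1 − 0.80 = 0.20.

0.20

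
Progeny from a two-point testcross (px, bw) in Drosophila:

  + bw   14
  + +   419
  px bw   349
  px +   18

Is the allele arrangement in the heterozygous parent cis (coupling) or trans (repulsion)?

The two most frequent classes are + + (419) and px bw (349); these are the parental (non-recombinant) types.
So the F1 carried + + on one chromosome and px bw on the other — the recessive alleles are on the same chromosome (cis / coupling).

cis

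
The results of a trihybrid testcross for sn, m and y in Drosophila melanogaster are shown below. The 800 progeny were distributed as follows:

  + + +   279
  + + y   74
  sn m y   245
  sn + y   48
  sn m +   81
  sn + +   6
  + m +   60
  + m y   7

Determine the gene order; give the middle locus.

The two most frequent reciprocal classes, sn m y and + + +, are the parental types, so the F1 was sn m y / + + +.
The two rarest classes, + m y and sn + +, are the double crossovers. Comparing them with the parentals, only the sn allele has switched, so sn is the middle locus and the order is y – sn – m.

sn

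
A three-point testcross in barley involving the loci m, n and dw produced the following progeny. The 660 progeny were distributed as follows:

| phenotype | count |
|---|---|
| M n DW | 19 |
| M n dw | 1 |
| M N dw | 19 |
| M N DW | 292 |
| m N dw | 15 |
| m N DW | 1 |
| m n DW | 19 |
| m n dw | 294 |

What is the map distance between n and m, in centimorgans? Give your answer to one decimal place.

The two most frequent reciprocal classes, M N DW and m n dw, are the parental types, so the F1 was M N DW / m n dw.
The two rarest classes, m N DW and M n dw, are the double crossovers. Comparing them with the parentals, only the m allele has switched, so m is the middle locus and the order is n – m – dw.
Crossovers in the n–m interval produce the single-crossover classes M n DW and m N dw (19 + 15 = 34) plus the double crossovers (2).
RF(n–m) = (34 + 2) / 660 = 36/660 = 0.0545 → 5.5 centimorgans.

5.5 centimorgans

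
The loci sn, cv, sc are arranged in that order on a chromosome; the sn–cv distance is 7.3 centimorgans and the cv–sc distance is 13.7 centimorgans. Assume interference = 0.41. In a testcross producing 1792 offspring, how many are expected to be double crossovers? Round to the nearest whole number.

Map distances give recombination frequencies of 0.073 and 0.137 for the two intervals.
With interference 0.41 (so coincidence = 0.59), expected double-crossover frequency = 0.073 × 0.137 × 0.59 = 0.00590.
Expected number = 0.00590 × 1792 = 10.57 ≈ 11.

11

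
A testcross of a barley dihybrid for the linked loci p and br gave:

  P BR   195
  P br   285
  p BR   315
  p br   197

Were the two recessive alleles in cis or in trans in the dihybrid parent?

The two most frequent classes are P br (285) and p BR (315); these are the parental (non-recombinant) types.
So the F1 carried P br on one chromosome and p BR on the other — the recessive alleles are on opposite chromosomes (trans / repulsion).

trans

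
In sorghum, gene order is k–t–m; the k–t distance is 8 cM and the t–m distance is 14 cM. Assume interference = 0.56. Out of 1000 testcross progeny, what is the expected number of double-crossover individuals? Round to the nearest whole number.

Map distances give recombination frequencies of 0.080 and 0.140 for the two intervals.
With interference 0.56 (so coincidence = 0.44), expected double-crossover frequency = 0.080 × 0.140 × 0.44 = 0.00493.
Expected number = 0.00493 × 1000 = 4.93 ≈ 5.

5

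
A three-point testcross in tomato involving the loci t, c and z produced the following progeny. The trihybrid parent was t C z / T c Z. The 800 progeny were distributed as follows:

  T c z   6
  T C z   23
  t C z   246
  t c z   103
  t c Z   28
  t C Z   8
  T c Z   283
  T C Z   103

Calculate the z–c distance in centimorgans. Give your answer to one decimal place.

The two rarest classes, t C Z and T c z, are the double crossovers. Comparing them with the parentals, only the z allele has switched, so z is the middle locus and the order is c – z – t.
Crossovers in the c–z interval produce the single-crossover classes t c z and T C Z (103 + 103 = 206) plus the double crossovers (14).
RF(c–z) = (206 + 14) / 800 = 220/800 = 0.2750 → 27.5 centimorgans.

27.5 centimorgans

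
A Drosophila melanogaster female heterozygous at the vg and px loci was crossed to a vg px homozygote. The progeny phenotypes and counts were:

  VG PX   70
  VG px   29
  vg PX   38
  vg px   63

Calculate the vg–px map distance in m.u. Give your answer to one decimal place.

33.5 m.u.

The two most frequent classes, VG PX (70) and vg px (63), are the parental types, so the F1 was VG PX / vg px.
The recombinant classes are VG px and vg PX: 29 + 38 = 67.
Recombination frequency = 67/200 = 0.3350 ≈ 33.5%, i.e. 33.5 m.u.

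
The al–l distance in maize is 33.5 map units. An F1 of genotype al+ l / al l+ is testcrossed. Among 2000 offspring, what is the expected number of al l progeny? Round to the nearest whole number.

335

A map distance of 33.5 map units corresponds to a recombination frequency of 0.335.
The F1 is al+ l / al l+, so al l is a recombinant gamete class with expected frequency r/2 = 0.335/2 = 0.1675.
Expected number = 0.1675 × 2000 = 335.00 ≈ 335.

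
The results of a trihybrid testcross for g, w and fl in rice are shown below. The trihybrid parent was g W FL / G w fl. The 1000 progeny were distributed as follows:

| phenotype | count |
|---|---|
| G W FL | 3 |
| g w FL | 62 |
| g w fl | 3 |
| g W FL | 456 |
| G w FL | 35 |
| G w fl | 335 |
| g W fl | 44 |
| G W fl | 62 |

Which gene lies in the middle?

The two rarest classes, G W FL and g w fl, are the double crossovers. Comparing them with the parentals, only the g allele has switched, so g is the middle locus and the order is w – g – fl.

g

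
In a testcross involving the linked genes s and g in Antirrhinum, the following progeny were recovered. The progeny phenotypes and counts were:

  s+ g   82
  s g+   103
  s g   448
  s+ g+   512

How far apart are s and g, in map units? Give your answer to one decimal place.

16.2 map units

The two most frequent classes, s+ g+ (512) and s g (448), are the parental types, so the F1 was s+ g+ / s g.
The recombinant classes are s+ g and s g+: 82 + 103 = 185.
Recombination frequency = 185/1145 = 0.1616 ≈ 16.2%, i.e. 16.2 map units.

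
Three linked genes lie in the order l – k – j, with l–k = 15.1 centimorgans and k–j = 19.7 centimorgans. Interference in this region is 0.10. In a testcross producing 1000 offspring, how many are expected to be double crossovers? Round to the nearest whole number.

Map distances give recombination frequencies of 0.151 and 0.197 for the two intervals.
With interference 0.10 (so coincidence = 0.90), expected double-crossover frequency = 0.151 × 0.197 × 0.90 = 0.02677.
Expected number = 0.02677 × 1000 = 26.77 ≈ 27.

27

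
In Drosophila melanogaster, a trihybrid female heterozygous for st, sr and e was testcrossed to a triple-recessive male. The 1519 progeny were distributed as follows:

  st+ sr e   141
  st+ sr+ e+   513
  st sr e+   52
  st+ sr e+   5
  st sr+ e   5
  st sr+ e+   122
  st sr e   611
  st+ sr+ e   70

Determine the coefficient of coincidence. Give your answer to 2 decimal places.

0.42

The two most frequent reciprocal classes, st+ sr+ e+ and st sr e, are the parental types, so the F1 was st+ sr+ e+ / st sr e.
The two rarest classes, st+ sr e+ and st sr+ e, are the double crossovers. Comparing them with the parentals, only the sr allele has switched, so sr is the middle locus and the order is st – sr – e.
st–sr: (263 + 10)/1519 = 0.1797; sr–e: (122 + 10)/1519 = 0.0869.
Expected DCO frequency = 0.1797 × 0.0869 ≈ 0.01562; observed = 10/1519 ≈ 0.00658.
Coefficient of coincidence = 0.00658/0.01562 ≈ 0.42.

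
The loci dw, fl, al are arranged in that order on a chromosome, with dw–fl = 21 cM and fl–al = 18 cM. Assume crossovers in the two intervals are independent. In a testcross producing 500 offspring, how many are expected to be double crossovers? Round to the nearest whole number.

19

Map distances give recombination frequencies of 0.210 and 0.180 for the two intervals.
With no interference, expected double-crossover frequency = 0.210 × 0.180 = 0.03780.
Expected number = 0.03780 × 500 = 18.90 ≈ 19.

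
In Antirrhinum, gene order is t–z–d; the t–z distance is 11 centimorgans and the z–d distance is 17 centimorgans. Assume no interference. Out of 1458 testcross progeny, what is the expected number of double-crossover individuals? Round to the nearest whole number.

27

Map distances give recombination frequencies of 0.110 and 0.170 for the two intervals.
With no interference, expected double-crossover frequency = 0.110 × 0.170 = 0.01870.
Expected number = 0.01870 × 1458 = 27.26 ≈ 27.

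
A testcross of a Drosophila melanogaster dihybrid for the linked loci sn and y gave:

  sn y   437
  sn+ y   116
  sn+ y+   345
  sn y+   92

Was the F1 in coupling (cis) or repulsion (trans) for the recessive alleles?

cis

The two most frequent classes are sn+ y+ (345) and sn y (437); these are the parental (non-recombinant) types.
So the F1 carried sn+ y+ on one chromosome and sn y on the other — the recessive alleles are on the same chromosome (cis / coupling).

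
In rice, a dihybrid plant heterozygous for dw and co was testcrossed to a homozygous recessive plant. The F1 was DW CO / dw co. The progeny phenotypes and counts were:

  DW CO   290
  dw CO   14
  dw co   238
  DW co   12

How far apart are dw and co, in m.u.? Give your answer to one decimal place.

The recombinant classes are DW co and dw CO: 12 + 14 = 26.
Recombination frequency = 26/554 = 0.0469 ≈ 4.7%, i.e. 4.7 m.u.

4.7 m.u.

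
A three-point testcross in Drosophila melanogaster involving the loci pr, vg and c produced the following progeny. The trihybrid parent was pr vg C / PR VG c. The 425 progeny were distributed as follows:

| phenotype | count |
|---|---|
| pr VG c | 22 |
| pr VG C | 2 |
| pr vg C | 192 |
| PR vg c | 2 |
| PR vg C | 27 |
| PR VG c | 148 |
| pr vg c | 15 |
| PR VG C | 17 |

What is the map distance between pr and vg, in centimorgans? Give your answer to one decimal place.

The two rarest classes, pr VG C and PR vg c, are the double crossovers. Comparing them with the parentals, only the vg allele has switched, so vg is the middle locus and the order is pr – vg – c.
Crossovers in the pr–vg interval produce the single-crossover classes PR vg C and pr VG c (27 + 22 = 49) plus the double crossovers (4).
RF(pr–vg) = (49 + 4) / 425 = 53/425 = 0.1247 → 12.5 centimorgans.

12.5 centimorgans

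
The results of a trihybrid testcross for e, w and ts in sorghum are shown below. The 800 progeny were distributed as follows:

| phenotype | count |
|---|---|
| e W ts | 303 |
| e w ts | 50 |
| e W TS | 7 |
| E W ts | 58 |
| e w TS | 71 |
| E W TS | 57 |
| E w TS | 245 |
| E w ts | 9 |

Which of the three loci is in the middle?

ts

The two most frequent reciprocal classes, E w TS and e W ts, are the parental types, so the F1 was E w TS / e W ts.
The two rarest classes, E w ts and e W TS, are the double crossovers. Comparing them with the parentals, only the ts allele has switched, so ts is the middle locus and the order is e – ts – w.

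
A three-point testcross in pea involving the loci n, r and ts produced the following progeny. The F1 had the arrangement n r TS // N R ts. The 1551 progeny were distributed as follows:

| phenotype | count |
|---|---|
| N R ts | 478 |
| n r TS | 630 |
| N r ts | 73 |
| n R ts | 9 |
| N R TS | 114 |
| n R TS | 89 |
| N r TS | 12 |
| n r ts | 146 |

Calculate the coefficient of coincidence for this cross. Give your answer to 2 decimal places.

0.63

The two rarest classes, N r TS and n R ts, are the double crossovers. Comparing them with the parentals, only the n allele has switched, so n is the middle locus and the order is r – n – ts.
r–n: (162 + 21)/1551 = 0.1180; n–ts: (260 + 21)/1551 = 0.1812.
Expected DCO frequency = 0.1180 × 0.1812 ≈ 0.02138; observed = 21/1551 ≈ 0.01354.
Coefficient of coincidence = 0.01354/0.02138 ≈ 0.63.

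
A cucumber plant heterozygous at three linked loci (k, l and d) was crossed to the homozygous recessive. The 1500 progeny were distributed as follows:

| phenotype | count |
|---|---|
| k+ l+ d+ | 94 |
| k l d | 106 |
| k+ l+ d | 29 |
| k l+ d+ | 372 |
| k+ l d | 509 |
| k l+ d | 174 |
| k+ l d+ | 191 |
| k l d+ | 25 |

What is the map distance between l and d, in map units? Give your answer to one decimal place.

27.9 map units

The two most frequent reciprocal classes, k+ l d and k l+ d+, are the parental types, so the F1 was k+ l d / k l+ d+.
The two rarest classes, k+ l+ d and k l d+, are the double crossovers. Comparing them with the parentals, only the l allele has switched, so l is the middle locus and the order is d – l – k.
Crossovers in the d–l interval produce the single-crossover classes k+ l d+ and k l+ d (191 + 174 = 365) plus the double crossovers (54).
RF(d–l) = (365 + 54) / 1500 = 419/1500 = 0.2793 → 27.9 map units.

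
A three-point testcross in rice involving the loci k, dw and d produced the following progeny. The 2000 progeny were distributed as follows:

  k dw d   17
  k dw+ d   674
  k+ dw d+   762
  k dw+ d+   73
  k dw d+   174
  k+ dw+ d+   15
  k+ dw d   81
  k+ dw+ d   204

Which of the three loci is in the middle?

The two most frequent reciprocal classes, k+ dw d+ and k dw+ d, are the parental types, so the F1 was k+ dw d+ / k dw+ d.
The two rarest classes, k+ dw+ d+ and k dw d, are the double crossovers. Comparing them with the parentals, only the dw allele has switched, so dw is the middle locus and the order is d – dw – k.

dw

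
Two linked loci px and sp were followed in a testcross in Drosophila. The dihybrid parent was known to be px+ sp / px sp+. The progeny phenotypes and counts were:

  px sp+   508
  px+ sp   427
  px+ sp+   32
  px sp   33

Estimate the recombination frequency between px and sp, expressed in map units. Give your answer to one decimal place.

6.5 map units

The recombinant classes are px+ sp+ and px sp: 32 + 33 = 65.
Recombination frequency = 65/1000 = 0.0650 ≈ 6.5%, i.e. 6.5 map units.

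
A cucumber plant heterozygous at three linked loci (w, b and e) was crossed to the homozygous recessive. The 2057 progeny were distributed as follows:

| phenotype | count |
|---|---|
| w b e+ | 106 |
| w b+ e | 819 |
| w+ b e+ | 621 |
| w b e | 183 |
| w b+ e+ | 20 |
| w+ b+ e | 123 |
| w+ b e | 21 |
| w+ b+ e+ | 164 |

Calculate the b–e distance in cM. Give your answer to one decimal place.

18.9 cM

The two most frequent reciprocal classes, w+ b e+ and w b+ e, are the parental types, so the F1 was w+ b e+ / w b+ e.
The two rarest classes, w+ b e and w b+ e+, are the double crossovers. Comparing them with the parentals, only the e allele has switched, so e is the middle locus and the order is b – e – w.
Crossovers in the b–e interval produce the single-crossover classes w+ b+ e+ and w b e (164 + 183 = 347) plus the double crossovers (41).
RF(b–e) = (347 + 41) / 2057 = 388/2057 = 0.1886 → 18.9 cM.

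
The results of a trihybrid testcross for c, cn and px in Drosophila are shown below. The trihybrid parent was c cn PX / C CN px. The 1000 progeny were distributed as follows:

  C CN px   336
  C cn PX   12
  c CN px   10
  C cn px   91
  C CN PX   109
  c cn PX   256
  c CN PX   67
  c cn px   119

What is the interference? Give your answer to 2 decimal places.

0.51

The two rarest classes, C cn PX and c CN px, are the double crossovers. Comparing them with the parentals, only the c allele has switched, so c is the middle locus and the order is cn – c – px.
cn–c: (158 + 22)/1000 = 0.1800; c–px: (228 + 22)/1000 = 0.2500.
Expected DCO frequency = 0.1800 × 0.2500 ≈ 0.04500; observed = 22/1000 ≈ 0.02200.
Coefficient of coincidence = 0.02200/0.04500 ≈ 0.49; interference = 1 − 0.49 = 0.51.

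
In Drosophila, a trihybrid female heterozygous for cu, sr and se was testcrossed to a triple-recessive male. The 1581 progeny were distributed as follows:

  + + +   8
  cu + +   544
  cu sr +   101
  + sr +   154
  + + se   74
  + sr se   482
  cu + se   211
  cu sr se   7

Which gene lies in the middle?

The two most frequent reciprocal classes, + sr se and cu + +, are the parental types, so the F1 was + sr se / cu + +.
The two rarest classes, cu sr se and + + +, are the double crossovers. Comparing them with the parentals, only the cu allele has switched, so cu is the middle locus and the order is sr – cu – se.

cu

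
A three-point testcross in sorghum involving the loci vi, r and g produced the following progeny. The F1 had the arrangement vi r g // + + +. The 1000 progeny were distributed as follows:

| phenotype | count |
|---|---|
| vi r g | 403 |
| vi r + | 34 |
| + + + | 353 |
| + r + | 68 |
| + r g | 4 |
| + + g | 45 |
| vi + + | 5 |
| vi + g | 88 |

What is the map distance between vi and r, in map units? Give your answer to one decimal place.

The two rarest classes, + r g and vi + +, are the double crossovers. Comparing them with the parentals, only the vi allele has switched, so vi is the middle locus and the order is g – vi – r.
Crossovers in the vi–r interval produce the single-crossover classes vi + g and + r + (88 + 68 = 156) plus the double crossovers (9).
RF(vi–r) = (156 + 9) / 1000 = 165/1000 = 0.1650 → 16.5 map units.

16.5 map units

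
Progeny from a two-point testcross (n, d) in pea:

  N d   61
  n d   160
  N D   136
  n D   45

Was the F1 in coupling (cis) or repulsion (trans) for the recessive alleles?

cis

The two most frequent classes are N D (136) and n d (160); these are the parental (non-recombinant) types.
So the F1 carried N D on one chromosome and n d on the other — the recessive alleles are on the same chromosome (cis / coupling).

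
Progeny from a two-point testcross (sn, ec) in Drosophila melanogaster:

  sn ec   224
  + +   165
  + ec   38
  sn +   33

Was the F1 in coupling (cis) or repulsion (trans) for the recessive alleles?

cis

The two most frequent classes are + + (165) and sn ec (224); these are the parental (non-recombinant) types.
So the F1 carried + + on one chromosome and sn ec on the other — the recessive alleles are on the same chromosome (cis / coupling).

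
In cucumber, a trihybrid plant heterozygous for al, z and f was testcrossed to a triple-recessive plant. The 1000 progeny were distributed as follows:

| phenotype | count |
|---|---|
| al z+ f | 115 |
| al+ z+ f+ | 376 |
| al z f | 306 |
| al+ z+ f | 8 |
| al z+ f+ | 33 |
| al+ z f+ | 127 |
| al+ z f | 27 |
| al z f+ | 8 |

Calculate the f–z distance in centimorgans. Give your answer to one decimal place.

25.8 centimorgans

The two most frequent reciprocal classes, al z f and al+ z+ f+, are the parental types, so the F1 was al z f / al+ z+ f+.
The two rarest classes, al z f+ and al+ z+ f, are the double crossovers. Comparing them with the parentals, only the f allele has switched, so f is the middle locus and the order is z – f – al.
Crossovers in the z–f interval produce the single-crossover classes al z+ f and al+ z f+ (115 + 127 = 242) plus the double crossovers (16).
RF(z–f) = (242 + 16) / 1000 = 258/1000 = 0.2580 → 25.8 centimorgans.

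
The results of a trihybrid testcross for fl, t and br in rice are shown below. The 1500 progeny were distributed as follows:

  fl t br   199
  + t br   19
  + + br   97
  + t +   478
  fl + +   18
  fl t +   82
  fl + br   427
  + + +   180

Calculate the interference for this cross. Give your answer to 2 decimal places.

The two most frequent reciprocal classes, + t + and fl + br, are the parental types, so the F1 was + t + / fl + br.
The two rarest classes, + t br and fl + +, are the double crossovers. Comparing them with the parentals, only the br allele has switched, so br is the middle locus and the order is t – br – fl.
t–br: (379 + 37)/1500 = 0.2773; br–fl: (179 + 37)/1500 = 0.1440.
Expected DCO frequency = 0.2773 × 0.1440 ≈ 0.03993; observed = 37/1500 ≈ 0.02467.
Coefficient of coincidence = 0.02467/0.03993 ≈ 0.62; interference = 1 − 0.62 = 0.38.

0.38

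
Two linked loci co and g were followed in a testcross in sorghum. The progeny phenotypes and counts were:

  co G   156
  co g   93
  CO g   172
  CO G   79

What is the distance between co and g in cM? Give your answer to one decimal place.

34.4 cM

The two most frequent classes, CO g (172) and co G (156), are the parental types, so the F1 was CO g / co G.
The recombinant classes are CO G and co g: 79 + 93 = 172.
Recombination frequency = 172/500 = 0.3440 ≈ 34.4%, i.e. 34.4 cM.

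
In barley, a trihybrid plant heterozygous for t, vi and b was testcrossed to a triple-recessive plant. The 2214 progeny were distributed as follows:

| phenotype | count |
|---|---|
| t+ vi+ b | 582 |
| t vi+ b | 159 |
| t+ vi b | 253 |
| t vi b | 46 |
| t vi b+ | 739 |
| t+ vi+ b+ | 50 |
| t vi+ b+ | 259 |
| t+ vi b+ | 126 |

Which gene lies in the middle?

The two most frequent reciprocal classes, t+ vi+ b and t vi b+, are the parental types, so the F1 was t+ vi+ b / t vi b+.
The two rarest classes, t+ vi+ b+ and t vi b, are the double crossovers. Comparing them with the parentals, only the b allele has switched, so b is the middle locus and the order is vi – b – t.

b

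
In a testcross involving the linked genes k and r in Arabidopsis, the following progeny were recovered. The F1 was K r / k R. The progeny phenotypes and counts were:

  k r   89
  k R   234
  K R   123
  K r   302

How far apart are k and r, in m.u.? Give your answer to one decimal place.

28.3 m.u.

The recombinant classes are K R and k r: 123 + 89 = 212.
Recombination frequency = 212/748 = 0.2834 ≈ 28.3%, i.e. 28.3 m.u.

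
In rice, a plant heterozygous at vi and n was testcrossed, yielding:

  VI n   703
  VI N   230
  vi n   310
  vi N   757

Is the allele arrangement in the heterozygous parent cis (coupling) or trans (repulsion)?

trans

The two most frequent classes are VI n (703) and vi N (757); these are the parental (non-recombinant) types.
So the F1 carried VI n on one chromosome and vi N on the other — the recessive alleles are on opposite chromosomes (trans / repulsion).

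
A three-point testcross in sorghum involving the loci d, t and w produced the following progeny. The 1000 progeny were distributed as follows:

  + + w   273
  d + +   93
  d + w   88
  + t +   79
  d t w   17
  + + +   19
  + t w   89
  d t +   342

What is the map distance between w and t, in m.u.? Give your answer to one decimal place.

The two most frequent reciprocal classes, + + w and d t +, are the parental types, so the F1 was + + w / d t +.
The two rarest classes, + + + and d t w, are the double crossovers. Comparing them with the parentals, only the w allele has switched, so w is the middle locus and the order is d – w – t.
Crossovers in the w–t interval produce the single-crossover classes + t w and d + + (89 + 93 = 182) plus the double crossovers (36).
RF(w–t) = (182 + 36) / 1000 = 218/1000 = 0.2180 → 21.8 m.u.

21.8 m.u.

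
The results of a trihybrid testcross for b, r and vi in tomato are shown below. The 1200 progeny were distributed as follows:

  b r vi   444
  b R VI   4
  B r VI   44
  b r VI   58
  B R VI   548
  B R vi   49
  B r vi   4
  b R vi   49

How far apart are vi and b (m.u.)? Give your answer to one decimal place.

The two most frequent reciprocal classes, B R VI and b r vi, are the parental types, so the F1 was B R VI / b r vi.
The two rarest classes, b R VI and B r vi, are the double crossovers. Comparing them with the parentals, only the b allele has switched, so b is the middle locus and the order is r – b – vi.
Crossovers in the b–vi interval produce the single-crossover classes B R vi and b r VI (49 + 58 = 107) plus the double crossovers (8).
RF(b–vi) = (107 + 8) / 1200 = 115/1200 = 0.0958 → 9.6 m.u.

9.6 m.u.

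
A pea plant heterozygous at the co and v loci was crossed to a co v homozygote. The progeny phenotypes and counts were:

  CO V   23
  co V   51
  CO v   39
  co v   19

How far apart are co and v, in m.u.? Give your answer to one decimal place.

31.8 m.u.

The two most frequent classes, CO v (39) and co V (51), are the parental types, so the F1 was CO v / co V.
The recombinant classes are CO V and co v: 23 + 19 = 42.
Recombination frequency = 42/132 = 0.3182 ≈ 31.8%, i.e. 31.8 m.u.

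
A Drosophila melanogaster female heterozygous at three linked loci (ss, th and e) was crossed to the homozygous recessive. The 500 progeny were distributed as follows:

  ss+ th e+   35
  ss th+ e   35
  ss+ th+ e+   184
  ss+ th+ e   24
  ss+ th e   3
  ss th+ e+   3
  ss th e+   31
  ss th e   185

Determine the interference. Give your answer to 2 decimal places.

0.35

The two most frequent reciprocal classes, ss+ th+ e+ and ss th e, are the parental types, so the F1 was ss+ th+ e+ / ss th e.
The two rarest classes, ss th+ e+ and ss+ th e, are the double crossovers. Comparing them with the parentals, only the ss allele has switched, so ss is the middle locus and the order is th – ss – e.
th–ss: (70 + 6)/500 = 0.1520; ss–e: (55 + 6)/500 = 0.1220.
Expected DCO frequency = 0.1520 × 0.1220 ≈ 0.01854; observed = 6/500 ≈ 0.01200.
Coefficient of coincidence = 0.01200/0.01854 ≈ 0.65; interference = 1 − 0.65 = 0.35.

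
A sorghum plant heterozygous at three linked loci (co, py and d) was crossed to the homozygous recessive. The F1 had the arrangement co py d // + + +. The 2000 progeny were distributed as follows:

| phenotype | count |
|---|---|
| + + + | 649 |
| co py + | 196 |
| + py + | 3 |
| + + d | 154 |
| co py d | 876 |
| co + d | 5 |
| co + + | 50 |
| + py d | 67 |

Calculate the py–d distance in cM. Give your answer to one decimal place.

The two rarest classes, co + d and + py +, are the double crossovers. Comparing them with the parentals, only the py allele has switched, so py is the middle locus and the order is d – py – co.
Crossovers in the d–py interval produce the single-crossover classes co py + and + + d (196 + 154 = 350) plus the double crossovers (8).
RF(d–py) = (350 + 8) / 2000 = 358/2000 = 0.1790 → 17.9 cM.

17.9 cM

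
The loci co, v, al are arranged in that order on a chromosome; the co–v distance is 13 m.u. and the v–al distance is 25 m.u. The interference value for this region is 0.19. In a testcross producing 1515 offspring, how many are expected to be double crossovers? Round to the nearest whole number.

40

Map distances give recombination frequencies of 0.130 and 0.250 for the two intervals.
With interference 0.19 (so coincidence = 0.81), expected double-crossover frequency = 0.130 × 0.250 × 0.81 = 0.02633.
Expected number = 0.02633 × 1515 = 39.88 ≈ 40.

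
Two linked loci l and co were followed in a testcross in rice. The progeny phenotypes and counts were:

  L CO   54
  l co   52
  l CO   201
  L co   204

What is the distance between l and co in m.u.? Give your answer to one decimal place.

20.7 m.u.

The two most frequent classes, L co (204) and l CO (201), are the parental types, so the F1 was L co / l CO.
The recombinant classes are L CO and l co: 54 + 52 = 106.
Recombination frequency = 106/511 = 0.2074 ≈ 20.7%, i.e. 20.7 m.u.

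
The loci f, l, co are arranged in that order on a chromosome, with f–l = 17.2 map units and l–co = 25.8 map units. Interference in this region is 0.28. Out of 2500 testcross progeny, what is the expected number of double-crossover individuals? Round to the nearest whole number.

80

Map distances give recombination frequencies of 0.172 and 0.258 for the two intervals.
With interference 0.28 (so coincidence = 0.72), expected double-crossover frequency = 0.172 × 0.258 × 0.72 = 0.03195.
Expected number = 0.03195 × 2500 = 79.88 ≈ 80.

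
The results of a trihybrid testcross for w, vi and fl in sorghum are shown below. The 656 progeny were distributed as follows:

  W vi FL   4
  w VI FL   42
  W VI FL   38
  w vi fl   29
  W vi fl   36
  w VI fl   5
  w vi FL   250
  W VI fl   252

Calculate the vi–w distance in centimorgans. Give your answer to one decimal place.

The two most frequent reciprocal classes, w vi FL and W VI fl, are the parental types, so the F1 was w vi FL / W VI fl.
The two rarest classes, W vi FL and w VI fl, are the double crossovers. Comparing them with the parentals, only the w allele has switched, so w is the middle locus and the order is fl – w – vi.
Crossovers in the w–vi interval produce the single-crossover classes w VI FL and W vi fl (42 + 36 = 78) plus the double crossovers (9).
RF(w–vi) = (78 + 9) / 656 = 87/656 = 0.1326 → 13.3 centimorgans.

13.3 centimorgans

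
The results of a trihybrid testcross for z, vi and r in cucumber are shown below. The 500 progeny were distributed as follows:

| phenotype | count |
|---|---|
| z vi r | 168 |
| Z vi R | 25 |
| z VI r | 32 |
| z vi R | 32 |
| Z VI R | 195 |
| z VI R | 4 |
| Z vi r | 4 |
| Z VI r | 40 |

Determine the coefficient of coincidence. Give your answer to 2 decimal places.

The two most frequent reciprocal classes, Z VI R and z vi r, are the parental types, so the F1 was Z VI R / z vi r.
The two rarest classes, z VI R and Z vi r, are the double crossovers. Comparing them with the parentals, only the z allele has switched, so z is the middle locus and the order is vi – z – r.
vi–z: (57 + 8)/500 = 0.1300; z–r: (72 + 8)/500 = 0.1600.
Expected DCO frequency = 0.1300 × 0.1600 ≈ 0.02080; observed = 8/500 ≈ 0.01600.
Coefficient of coincidence = 0.01600/0.02080 ≈ 0.77.

0.77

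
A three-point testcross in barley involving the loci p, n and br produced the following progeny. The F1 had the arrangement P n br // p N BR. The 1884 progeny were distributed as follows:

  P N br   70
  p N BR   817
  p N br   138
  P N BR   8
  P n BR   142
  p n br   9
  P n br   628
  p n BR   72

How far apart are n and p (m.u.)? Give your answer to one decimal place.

The two rarest classes, p n br and P N BR, are the double crossovers. Comparing them with the parentals, only the p allele has switched, so p is the middle locus and the order is n – p – br.
Crossovers in the n–p interval produce the single-crossover classes P N br and p n BR (70 + 72 = 142) plus the double crossovers (17).
RF(n–p) = (142 + 17) / 1884 = 159/1884 = 0.0844 → 8.4 m.u.

8.4 m.u.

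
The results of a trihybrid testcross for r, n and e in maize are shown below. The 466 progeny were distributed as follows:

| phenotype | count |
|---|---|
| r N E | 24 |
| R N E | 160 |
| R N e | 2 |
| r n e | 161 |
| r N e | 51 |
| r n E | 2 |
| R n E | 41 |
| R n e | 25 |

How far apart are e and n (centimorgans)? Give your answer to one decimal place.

20.6 centimorgans

The two most frequent reciprocal classes, r n e and R N E, are the parental types, so the F1 was r n e / R N E.
The two rarest classes, r n E and R N e, are the double crossovers. Comparing them with the parentals, only the e allele has switched, so e is the middle locus and the order is n – e – r.
Crossovers in the n–e interval produce the single-crossover classes r N e and R n E (51 + 41 = 92) plus the double crossovers (4).
RF(n–e) = (92 + 4) / 466 = 96/466 = 0.2060 → 20.6 centimorgans.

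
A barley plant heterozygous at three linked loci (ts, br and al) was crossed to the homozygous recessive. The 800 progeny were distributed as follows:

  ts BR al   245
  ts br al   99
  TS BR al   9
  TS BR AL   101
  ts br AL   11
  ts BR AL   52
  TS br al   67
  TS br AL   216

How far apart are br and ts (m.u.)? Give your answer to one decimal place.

27.5 m.u.

The two most frequent reciprocal classes, TS br AL and ts BR al, are the parental types, so the F1 was TS br AL / ts BR al.
The two rarest classes, ts br AL and TS BR al, are the double crossovers. Comparing them with the parentals, only the ts allele has switched, so ts is the middle locus and the order is br – ts – al.
Crossovers in the br–ts interval produce the single-crossover classes TS BR AL and ts br al (101 + 99 = 200) plus the double crossovers (20).
RF(br–ts) = (200 + 20) / 800 = 220/800 = 0.2750 → 27.5 m.u.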